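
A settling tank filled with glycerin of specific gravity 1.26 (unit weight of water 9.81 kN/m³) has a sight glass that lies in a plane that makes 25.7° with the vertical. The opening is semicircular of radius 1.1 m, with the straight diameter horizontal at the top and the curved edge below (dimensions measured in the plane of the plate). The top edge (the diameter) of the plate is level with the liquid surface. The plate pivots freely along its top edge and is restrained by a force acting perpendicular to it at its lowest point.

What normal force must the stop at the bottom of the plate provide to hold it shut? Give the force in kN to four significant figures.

γ = 1.26 × 9.81 = 12.3606 kN/m³.
The plate makes 25.7° with the vertical, i.e. θ = 90° − 25.7° = 64.3° to the horizontal. Measuring y along the incline from the free-surface line, vertical depth h = y·sinθ with sinθ = 0.901077.
The centroid of a semicircle lies 4r/(3π) = 0.466854 m from the diameter, here below the top edge, so y_c = 0.466854 m and h_c = 0.466854 × 0.901077 = 0.420671 m.
A = πr²/2 = π × 1.1²/2 = 1.90066 m².
Resultant F = γ·h_c·A = 12.3606 × 0.420671 × 1.90066 = 9.88295 kN.
I_c = (π/8 − 8/(9π))·r⁴ = 0.109757 × 1.1⁴ = 0.160695 m⁴.
Centre of pressure: y_p = y_c + I_c/(y_c·A) = 0.466854 + 0.160695/(0.466854 × 1.90066) = 0.466854 + 0.181099 = 0.647953 m along the plane.
The resultant acts 0.466854 + 0.181099 = 0.647953 m (along the plate) below the hinge at the top edge, so the moment about the hinge is M = F × 0.647953 = 9.88295 × 0.647953 = 6.40369 kN·m.
A normal force at the bottom, 1.1 m from the hinge, must supply this moment: P = 6.40369/1.1 = 5.82154 kN.

P ≈ 5.822 kN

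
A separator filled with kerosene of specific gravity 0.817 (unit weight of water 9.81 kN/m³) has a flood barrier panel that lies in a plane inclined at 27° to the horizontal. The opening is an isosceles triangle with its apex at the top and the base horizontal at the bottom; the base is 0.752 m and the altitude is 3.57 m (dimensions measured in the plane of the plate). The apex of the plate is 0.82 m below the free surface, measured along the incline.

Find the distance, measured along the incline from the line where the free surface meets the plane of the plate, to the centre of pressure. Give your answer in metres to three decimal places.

y_p = 3.421 m

γ = 0.817 × 9.81 = 8.01477 kN/m³.
Let θ = 27° be the plate's angle to the horizontal; measure y along the incline from where the plane meets the free surface. Vertical depth h = y·sinθ with sinθ = 0.453990.
With the apex up, the centroid sits 2h/3 = 2 × 3.57/3 = 2.38 m below the apex, so y_c = 0.82 + 2.38 = 3.2 m and h_c = 3.2 × 0.453990 = 1.45277 m.
A = ½ × 0.752 × 3.57 = 1.34232 m².
Resultant F = γ·h_c·A = 8.01477 × 1.45277 × 1.34232 = 15.6295 kN.
I_c = b·h³/36 = 0.752 × 3.57³/36 = 0.95043 m⁴.
Centre of pressure: y_p = y_c + I_c/(y_c·A) = 3.2 + 0.95043/(3.2 × 1.34232) = 3.2 + 0.221266 = 3.42127 m along the plane.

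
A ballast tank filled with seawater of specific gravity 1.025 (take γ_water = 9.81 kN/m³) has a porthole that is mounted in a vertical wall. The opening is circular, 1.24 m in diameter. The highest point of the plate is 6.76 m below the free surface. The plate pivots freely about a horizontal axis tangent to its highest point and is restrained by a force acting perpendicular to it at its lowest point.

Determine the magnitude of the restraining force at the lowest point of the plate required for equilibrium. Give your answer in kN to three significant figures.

γ = 1.025 × 9.81 = 10.05525 kN/m³.
The centroid is at the centre, 0.62 m below the top of the plate, so the centroid depth is h_c = 6.76 + 0.62 = 7.38 m.
A = π(0.62)² = 1.20763 m².
Resultant F = γ·h_c·A = 10.05525 × 7.38 × 1.20763 = 89.6155 kN.
I_c = πr⁴/4 = π × 0.62⁴/4 = 0.116053 m⁴.
Centre of pressure: y_p = y_c + I_c/(y_c·A) = 7.38 + 0.116053/(7.38 × 1.20763) = 7.38 + 0.0130217 = 7.39302 m along the plane.
The resultant acts 0.62 + 0.0130217 = 0.633022 m (along the plate) below the hinge at the top edge, so the moment about the hinge is M = F × 0.633022 = 89.6155 × 0.633022 = 56.7286 kN·m.
A normal force at the bottom, 1.24 m from the hinge, must supply this moment: P = 56.7286/1.24 = 45.7489 kN.

P ≈ 45.7 kN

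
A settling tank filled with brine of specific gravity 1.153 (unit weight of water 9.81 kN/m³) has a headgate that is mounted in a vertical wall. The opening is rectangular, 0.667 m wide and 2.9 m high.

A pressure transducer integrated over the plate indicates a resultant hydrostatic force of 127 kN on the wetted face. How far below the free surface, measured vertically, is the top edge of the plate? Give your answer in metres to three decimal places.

d_top ≈ 4.355 m

γ = 1.153 × 9.81 = 11.31093 kN/m³.
A = 0.667 × 2.9 = 1.9343 m².
From F = γ·h_c·A, the centroid depth is h_c = 127/(11.31093 × 1.9343) = 5.80472 m.
The centroid lies 2.9/2 = 1.45 m below the top edge, so the top edge sits at h_top = 5.80472 − 1.45 = 4.35472 m below the surface.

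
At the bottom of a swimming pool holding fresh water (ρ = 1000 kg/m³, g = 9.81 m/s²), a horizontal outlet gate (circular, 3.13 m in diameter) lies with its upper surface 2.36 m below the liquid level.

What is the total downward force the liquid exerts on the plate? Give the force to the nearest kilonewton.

γ = ρg = 1000 × 9.81 = 9810 N/m³ = 9.81 kN/m³.
The plate is horizontal, so pressure is uniform at p = γ·h = 9.81 × 2.36 = 23.1516 kN/m².
A = π(1.565)² = 7.69447 m².
F = p·A = 23.1516 × 7.69447 = 178.139 kN.

F ≈ 178 kN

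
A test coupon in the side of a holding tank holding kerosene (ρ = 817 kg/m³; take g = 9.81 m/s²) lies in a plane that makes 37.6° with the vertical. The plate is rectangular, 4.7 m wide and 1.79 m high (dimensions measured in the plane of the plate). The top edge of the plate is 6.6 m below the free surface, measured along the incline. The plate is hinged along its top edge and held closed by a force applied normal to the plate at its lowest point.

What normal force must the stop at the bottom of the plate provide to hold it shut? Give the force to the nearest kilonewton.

P ≈ 208 kN

γ = ρg = 817 × 9.81 / 1000 = 8.01477 kN/m³.
The plate makes 37.6° with the vertical, i.e. θ = 90° − 37.6° = 52.4° to the horizontal. Measuring y along the incline from the free-surface line, vertical depth h = y·sinθ with sinθ = 0.792290.
The centroid lies 1.79/2 = 0.895 m below the top edge, so y_c = 6.6 + 0.895 = 7.495 m and h_c = 7.495 × 0.792290 = 5.93821 m.
A = 4.7 × 1.79 = 8.413 m².
Resultant F = γ·h_c·A = 8.01477 × 5.93821 × 8.413 = 400.403 kN.
I_c = b·h³/12 = 4.7 × 1.79³/12 = 2.24634 m⁴.
Centre of pressure: y_p = y_c + I_c/(y_c·A) = 7.495 + 2.24634/(7.495 × 8.413) = 7.495 + 0.0356248 = 7.53062 m along the plane.
The resultant acts 0.895 + 0.0356248 = 0.930625 m (along the plate) below the hinge at the top edge, so the moment about the hinge is M = F × 0.930625 = 400.403 × 0.930625 = 372.625 kN·m.
A normal force at the bottom, 1.79 m from the hinge, must supply this moment: P = 372.625/1.79 = 208.17 kN.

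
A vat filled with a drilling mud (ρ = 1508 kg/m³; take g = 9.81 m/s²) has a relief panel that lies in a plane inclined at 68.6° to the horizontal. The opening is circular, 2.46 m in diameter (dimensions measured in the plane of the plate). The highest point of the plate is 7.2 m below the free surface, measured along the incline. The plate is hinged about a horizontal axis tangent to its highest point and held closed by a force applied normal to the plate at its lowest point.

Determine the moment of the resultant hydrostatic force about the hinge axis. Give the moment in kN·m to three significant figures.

γ = ρg = 1508 × 9.81 / 1000 = 14.79348 kN/m³.
Let θ = 68.6° be the plate's angle to the horizontal; measure y along the incline from where the plane meets the free surface. Vertical depth h = y·sinθ with sinθ = 0.931056.
The centroid is at the centre, 1.23 m below the top of the plate, so y_c = 7.2 + 1.23 = 8.43 m and h_c = 8.43 × 0.931056 = 7.8488 m.
A = π(1.23)² = 4.75292 m².
Resultant F = γ·h_c·A = 14.79348 × 7.8488 × 4.75292 = 551.867 kN.
I_c = πr⁴/4 = π × 1.23⁴/4 = 1.79767 m⁴.
Centre of pressure: y_p = y_c + I_c/(y_c·A) = 8.43 + 1.79767/(8.43 × 4.75292) = 8.43 + 0.0448665 = 8.47487 m along the plane.
The resultant acts 1.23 + 0.0448665 = 1.27487 m (along the plate) below the hinge at the top edge, so the moment about the hinge is M = F × 1.27487 = 551.867 × 1.27487 = 703.559 kN·m.

M ≈ 704 kN·m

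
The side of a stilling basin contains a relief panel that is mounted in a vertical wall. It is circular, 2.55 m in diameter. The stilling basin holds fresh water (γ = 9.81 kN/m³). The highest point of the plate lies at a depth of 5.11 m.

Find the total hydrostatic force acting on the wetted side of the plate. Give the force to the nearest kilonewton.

γ = 9.81 kN/m³.
The centroid is at the centre, 1.275 m below the top of the plate, so the centroid depth is h_c = 5.11 + 1.275 = 6.385 m.
A = π(1.275)² = 5.10705 m².
Resultant F = γ·h_c·A = 9.81 × 6.385 × 5.10705 = 319.89 kN.

F ≈ 320 kN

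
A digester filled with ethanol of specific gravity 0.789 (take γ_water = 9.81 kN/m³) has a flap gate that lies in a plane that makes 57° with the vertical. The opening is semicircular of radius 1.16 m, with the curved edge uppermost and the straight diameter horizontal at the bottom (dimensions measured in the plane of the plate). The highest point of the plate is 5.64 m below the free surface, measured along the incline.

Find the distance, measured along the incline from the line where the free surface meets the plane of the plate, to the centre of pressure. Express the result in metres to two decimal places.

y_p = 6.32 m

γ = 0.789 × 9.81 = 7.74009 kN/m³.
The plate makes 57° with the vertical, i.e. θ = 90° − 57° = 33° to the horizontal. Measuring y along the incline from the free-surface line, vertical depth h = y·sinθ with sinθ = 0.544639.
The centroid lies 4r/(3π) = 0.492319 m above the diameter, so r − 4r/(3π) = 1.16 − 0.492319 = 0.667681 m below the topmost point, so y_c = 5.64 + 0.667681 = 6.30768 m and h_c = 6.30768 × 0.544639 = 3.43541 m.
A = πr²/2 = π × 1.16²/2 = 2.11366 m².
Resultant F = γ·h_c·A = 7.74009 × 3.43541 × 2.11366 = 56.203 kN.
I_c = (π/8 − 8/(9π))·r⁴ = 0.109757 × 1.16⁴ = 0.19873 m⁴.
Centre of pressure: y_p = y_c + I_c/(y_c·A) = 6.30768 + 0.19873/(6.30768 × 2.11366) = 6.30768 + 0.0149059 = 6.32259 m along the plane.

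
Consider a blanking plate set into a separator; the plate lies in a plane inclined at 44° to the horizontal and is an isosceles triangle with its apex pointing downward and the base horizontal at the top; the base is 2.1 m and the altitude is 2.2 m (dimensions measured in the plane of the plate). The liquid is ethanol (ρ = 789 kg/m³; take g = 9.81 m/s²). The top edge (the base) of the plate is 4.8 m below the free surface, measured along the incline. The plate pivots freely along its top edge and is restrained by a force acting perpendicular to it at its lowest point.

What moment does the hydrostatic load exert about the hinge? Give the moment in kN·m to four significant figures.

M ≈ 53.74 kN·m

γ = ρg = 789 × 9.81 / 1000 = 7.74009 kN/m³.
Let θ = 44° be the plate's angle to the horizontal; measure y along the incline from where the plane meets the free surface. Vertical depth h = y·sinθ with sinθ = 0.694658.
With the apex down, the centroid sits h/3 = 2.2/3 = 0.733333 m below the base (the top edge), so y_c = 4.8 + 0.733333 = 5.53333 m and h_c = 5.53333 × 0.694658 = 3.84377 m.
A = ½ × 2.1 × 2.2 = 2.31 m².
Resultant F = γ·h_c·A = 7.74009 × 3.84377 × 2.31 = 68.7251 kN.
I_c = b·h³/36 = 2.1 × 2.2³/36 = 0.621133 m⁴.
Centre of pressure: y_p = y_c + I_c/(y_c·A) = 5.53333 + 0.621133/(5.53333 × 2.31) = 5.53333 + 0.0485944 = 5.58192 m along the plane.
The resultant acts 0.733333 + 0.0485944 = 0.781927 m (along the plate) below the hinge at the top edge, so the moment about the hinge is M = F × 0.781927 = 68.7251 × 0.781927 = 53.738 kN·m.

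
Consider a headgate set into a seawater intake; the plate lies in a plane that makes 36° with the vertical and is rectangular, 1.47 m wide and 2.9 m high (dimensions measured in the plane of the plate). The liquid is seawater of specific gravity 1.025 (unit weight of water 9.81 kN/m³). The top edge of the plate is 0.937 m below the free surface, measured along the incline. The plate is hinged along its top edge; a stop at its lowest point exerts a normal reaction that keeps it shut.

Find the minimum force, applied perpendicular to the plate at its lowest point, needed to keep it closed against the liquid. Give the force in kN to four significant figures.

γ = 1.025 × 9.81 = 10.05525 kN/m³.
The plate makes 36° with the vertical, i.e. θ = 90° − 36° = 54° to the horizontal. Measuring y along the incline from the free-surface line, vertical depth h = y·sinθ with sinθ = 0.809017.
The centroid lies 2.9/2 = 1.45 m below the top edge, so y_c = 0.937 + 1.45 = 2.387 m and h_c = 2.387 × 0.809017 = 1.93112 m.
A = 1.47 × 2.9 = 4.263 m².
Resultant F = γ·h_c·A = 10.05525 × 1.93112 × 4.263 = 82.7785 kN.
I_c = b·h³/12 = 1.47 × 2.9³/12 = 2.98765 m⁴.
Centre of pressure: y_p = y_c + I_c/(y_c·A) = 2.387 + 2.98765/(2.387 × 4.263) = 2.387 + 0.293604 = 2.6806 m along the plane.
The resultant acts 1.45 + 0.293604 = 1.7436 m (along the plate) below the hinge at the top edge, so the moment about the hinge is M = F × 1.7436 = 82.7785 × 1.7436 = 144.333 kN·m.
A normal force at the bottom, 2.9 m from the hinge, must supply this moment: P = 144.333/2.9 = 49.77 kN.

P ≈ 49.77 kN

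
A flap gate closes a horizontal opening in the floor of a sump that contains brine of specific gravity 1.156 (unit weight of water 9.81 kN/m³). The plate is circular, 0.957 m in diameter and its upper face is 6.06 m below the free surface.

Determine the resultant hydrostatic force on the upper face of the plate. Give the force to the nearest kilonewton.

F ≈ 49 kN

γ = 1.156 × 9.81 = 11.34036 kN/m³.
The plate is horizontal, so pressure is uniform at p = γ·h = 11.34036 × 6.06 = 68.7226 kN/m².
A = π(0.4785)² = 0.719306 m².
F = p·A = 68.7226 × 0.719306 = 49.4326 kN.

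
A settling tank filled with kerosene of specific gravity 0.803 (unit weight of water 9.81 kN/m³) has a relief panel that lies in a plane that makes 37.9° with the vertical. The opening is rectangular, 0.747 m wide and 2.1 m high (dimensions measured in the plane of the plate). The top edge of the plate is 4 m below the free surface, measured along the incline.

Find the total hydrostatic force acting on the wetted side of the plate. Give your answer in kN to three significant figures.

F ≈ 49.2 kN

γ = 0.803 × 9.81 = 7.87743 kN/m³.
The plate makes 37.9° with the vertical, i.e. θ = 90° − 37.9° = 52.1° to the horizontal. Measuring y along the incline from the free-surface line, vertical depth h = y·sinθ with sinθ = 0.789084.
The centroid lies 2.1/2 = 1.05 m below the top edge, so y_c = 4 + 1.05 = 5.05 m and h_c = 5.05 × 0.789084 = 3.98487 m.
A = 0.747 × 2.1 = 1.5687 m².
Resultant F = γ·h_c·A = 7.87743 × 3.98487 × 1.5687 = 49.2423 kN.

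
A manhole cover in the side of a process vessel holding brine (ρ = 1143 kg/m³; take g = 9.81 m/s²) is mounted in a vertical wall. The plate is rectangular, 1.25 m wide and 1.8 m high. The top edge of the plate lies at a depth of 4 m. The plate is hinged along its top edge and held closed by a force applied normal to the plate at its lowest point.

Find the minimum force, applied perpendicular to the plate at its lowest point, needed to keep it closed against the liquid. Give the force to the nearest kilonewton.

P ≈ 66 kN

γ = ρg = 1143 × 9.81 / 1000 = 11.21283 kN/m³.
The centroid lies 1.8/2 = 0.9 m below the top edge, so the centroid depth is h_c = 4 + 0.9 = 4.9 m.
A = 1.25 × 1.8 = 2.25 m².
Resultant F = γ·h_c·A = 11.21283 × 4.9 × 2.25 = 123.621 kN.
I_c = b·h³/12 = 1.25 × 1.8³/12 = 0.6075 m⁴.
Centre of pressure: y_p = y_c + I_c/(y_c·A) = 4.9 + 0.6075/(4.9 × 2.25) = 4.9 + 0.055102 = 4.9551 m along the plane.
The resultant acts 0.9 + 0.055102 = 0.955102 m (along the plate) below the hinge at the top edge, so the moment about the hinge is M = F × 0.955102 = 123.621 × 0.955102 = 118.071 kN·m.
A normal force at the bottom, 1.8 m from the hinge, must supply this moment: P = 118.071/1.8 = 65.595 kN.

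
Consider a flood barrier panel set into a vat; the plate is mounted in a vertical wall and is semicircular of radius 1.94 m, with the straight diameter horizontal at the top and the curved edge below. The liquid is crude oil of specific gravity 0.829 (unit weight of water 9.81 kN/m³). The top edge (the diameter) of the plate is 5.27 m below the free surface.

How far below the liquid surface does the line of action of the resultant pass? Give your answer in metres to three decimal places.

γ = 0.829 × 9.81 = 8.13249 kN/m³.
The centroid of a semicircle lies 4r/(3π) = 0.823362 m from the diameter, here below the top edge, so the centroid depth is h_c = 5.27 + 0.823362 = 6.09336 m.
A = πr²/2 = π × 1.94²/2 = 5.91185 m².
Resultant F = γ·h_c·A = 8.13249 × 6.09336 × 5.91185 = 292.957 kN.
I_c = (π/8 − 8/(9π))·r⁴ = 0.109757 × 1.94⁴ = 1.55467 m⁴.
Centre of pressure: y_p = y_c + I_c/(y_c·A) = 6.09336 + 1.55467/(6.09336 × 5.91185) = 6.09336 + 0.0431577 = 6.13652 m along the plane.

h_p = 6.137 m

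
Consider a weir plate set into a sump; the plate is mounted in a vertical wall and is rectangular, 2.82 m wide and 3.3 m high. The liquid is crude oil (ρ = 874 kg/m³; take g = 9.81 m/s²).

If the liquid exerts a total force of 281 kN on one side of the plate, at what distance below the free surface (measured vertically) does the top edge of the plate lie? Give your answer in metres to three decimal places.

γ = ρg = 874 × 9.81 / 1000 = 8.57394 kN/m³.
A = 2.82 × 3.3 = 9.306 m².
From F = γ·h_c·A, the centroid depth is h_c = 281/(8.57394 × 9.306) = 3.52178 m.
The centroid lies 3.3/2 = 1.65 m below the top edge, so the top edge sits at h_top = 3.52178 − 1.65 = 1.87178 m below the surface.

d_top ≈ 1.872 m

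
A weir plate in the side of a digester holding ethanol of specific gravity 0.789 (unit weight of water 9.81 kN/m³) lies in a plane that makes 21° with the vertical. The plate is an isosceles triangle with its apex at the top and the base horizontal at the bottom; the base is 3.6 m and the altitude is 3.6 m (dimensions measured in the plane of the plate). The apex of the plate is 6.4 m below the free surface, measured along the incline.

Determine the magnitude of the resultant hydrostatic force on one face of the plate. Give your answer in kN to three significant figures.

γ = 0.789 × 9.81 = 7.74009 kN/m³.
The plate makes 21° with the vertical, i.e. θ = 90° − 21° = 69° to the horizontal. Measuring y along the incline from the free-surface line, vertical depth h = y·sinθ with sinθ = 0.933580.
With the apex up, the centroid sits 2h/3 = 2 × 3.6/3 = 2.4 m below the apex, so y_c = 6.4 + 2.4 = 8.8 m and h_c = 8.8 × 0.933580 = 8.2155 m.
A = ½ × 3.6 × 3.6 = 6.48 m².
Resultant F = γ·h_c·A = 7.74009 × 8.2155 × 6.48 = 412.055 kN.

F ≈ 412 kN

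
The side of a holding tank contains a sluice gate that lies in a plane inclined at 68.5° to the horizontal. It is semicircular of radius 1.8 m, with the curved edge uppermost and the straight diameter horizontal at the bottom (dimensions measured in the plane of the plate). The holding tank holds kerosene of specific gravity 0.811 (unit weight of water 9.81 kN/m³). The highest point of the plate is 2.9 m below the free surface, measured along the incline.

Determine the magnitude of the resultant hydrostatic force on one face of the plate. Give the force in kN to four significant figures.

γ = 0.811 × 9.81 = 7.95591 kN/m³.
Let θ = 68.5° be the plate's angle to the horizontal; measure y along the incline from where the plane meets the free surface. Vertical depth h = y·sinθ with sinθ = 0.930418.
The centroid lies 4r/(3π) = 0.763944 m above the diameter, so r − 4r/(3π) = 1.8 − 0.763944 = 1.03606 m below the topmost point, so y_c = 2.9 + 1.03606 = 3.93606 m and h_c = 3.93606 × 0.930418 = 3.66218 m.
A = πr²/2 = π × 1.8²/2 = 5.08938 m².
Resultant F = γ·h_c·A = 7.95591 × 3.66218 × 5.08938 = 148.284 kN.

F ≈ 148.3 kN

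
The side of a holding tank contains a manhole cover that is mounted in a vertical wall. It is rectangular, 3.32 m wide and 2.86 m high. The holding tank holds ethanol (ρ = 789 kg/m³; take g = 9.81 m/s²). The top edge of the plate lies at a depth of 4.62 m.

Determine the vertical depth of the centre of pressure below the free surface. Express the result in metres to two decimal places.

h_p = 6.16 m

γ = ρg = 789 × 9.81 / 1000 = 7.74009 kN/m³.
The centroid lies 2.86/2 = 1.43 m below the top edge, so the centroid depth is h_c = 4.62 + 1.43 = 6.05 m.
A = 3.32 × 2.86 = 9.4952 m².
Resultant F = γ·h_c·A = 7.74009 × 6.05 × 9.4952 = 444.637 kN.
I_c = b·h³/12 = 3.32 × 2.86³/12 = 6.47224 m⁴.
Centre of pressure: y_p = y_c + I_c/(y_c·A) = 6.05 + 6.47224/(6.05 × 9.4952) = 6.05 + 0.112667 = 6.16267 m along the plane.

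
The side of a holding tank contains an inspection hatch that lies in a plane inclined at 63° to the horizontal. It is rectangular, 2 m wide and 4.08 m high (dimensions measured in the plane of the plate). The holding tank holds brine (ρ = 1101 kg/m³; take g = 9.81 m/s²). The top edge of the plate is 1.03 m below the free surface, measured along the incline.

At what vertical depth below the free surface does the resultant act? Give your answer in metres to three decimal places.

h_p = 3.138 m

γ = ρg = 1101 × 9.81 / 1000 = 10.80081 kN/m³.
Let θ = 63° be the plate's angle to the horizontal; measure y along the incline from where the plane meets the free surface. Vertical depth h = y·sinθ with sinθ = 0.891007.
The centroid lies 4.08/2 = 2.04 m below the top edge, so y_c = 1.03 + 2.04 = 3.07 m and h_c = 3.07 × 0.891007 = 2.73539 m.
A = 2 × 4.08 = 8.16 m².
Resultant F = γ·h_c·A = 10.80081 × 2.73539 × 8.16 = 241.083 kN.
I_c = b·h³/12 = 2 × 4.08³/12 = 11.3196 m⁴.
Centre of pressure: y_p = y_c + I_c/(y_c·A) = 3.07 + 11.3196/(3.07 × 8.16) = 3.07 + 0.451859 = 3.52186 m along the plane.
Vertically, h_p = y_p·sinθ = 3.52186 × 0.891007 = 3.138 m.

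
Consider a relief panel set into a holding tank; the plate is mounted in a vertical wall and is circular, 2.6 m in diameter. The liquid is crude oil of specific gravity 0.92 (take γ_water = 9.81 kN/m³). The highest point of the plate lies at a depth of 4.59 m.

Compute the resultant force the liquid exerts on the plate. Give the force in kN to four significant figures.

F ≈ 282.2 kN

γ = 0.92 × 9.81 = 9.0252 kN/m³.
The centroid is at the centre, 1.3 m below the top of the plate, so the centroid depth is h_c = 4.59 + 1.3 = 5.89 m.
A = π(1.3)² = 5.30929 m².
Resultant F = γ·h_c·A = 9.0252 × 5.89 × 5.30929 = 282.234 kN.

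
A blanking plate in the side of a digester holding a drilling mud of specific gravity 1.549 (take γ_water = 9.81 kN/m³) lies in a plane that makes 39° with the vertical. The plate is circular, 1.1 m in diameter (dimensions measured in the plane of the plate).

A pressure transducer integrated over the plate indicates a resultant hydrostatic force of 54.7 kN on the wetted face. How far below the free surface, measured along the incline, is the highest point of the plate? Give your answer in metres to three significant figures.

γ = 1.549 × 9.81 = 15.19569 kN/m³.
A = π(0.55)² = 0.950332 m².
From F = γ·h_c·A, the centroid depth is h_c = 54.7/(15.19569 × 0.950332) = 3.78784 m.
The plate makes 39° with the vertical, i.e. θ = 90° − 39° = 51° to the horizontal. Measuring y along the incline from the free-surface line, vertical depth h = y·sinθ with sinθ = 0.777146.
Along the incline, y_c = h_c/sinθ = 3.78784/0.777146 = 4.87404 m.
The centroid is at the centre, 0.55 m below the top of the plate, so the highest point sits at y_top = 4.87404 − 0.55 = 4.32404 m along the incline.

y_top ≈ 4.32 m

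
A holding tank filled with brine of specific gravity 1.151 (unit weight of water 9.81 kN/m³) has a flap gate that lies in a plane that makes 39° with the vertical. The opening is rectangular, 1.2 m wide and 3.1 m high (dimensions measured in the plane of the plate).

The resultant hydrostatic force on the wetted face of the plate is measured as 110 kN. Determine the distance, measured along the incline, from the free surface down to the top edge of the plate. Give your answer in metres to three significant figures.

γ = 1.151 × 9.81 = 11.29131 kN/m³.
A = 1.2 × 3.1 = 3.72 m².
From F = γ·h_c·A, the centroid depth is h_c = 110/(11.29131 × 3.72) = 2.61882 m.
The plate makes 39° with the vertical, i.e. θ = 90° − 39° = 51° to the horizontal. Measuring y along the incline from the free-surface line, vertical depth h = y·sinθ with sinθ = 0.777146.
Along the incline, y_c = h_c/sinθ = 2.61882/0.777146 = 3.36979 m.
The centroid lies 3.1/2 = 1.55 m below the top edge, so the top edge sits at y_top = 3.36979 − 1.55 = 1.81979 m along the incline.

y_top ≈ 1.82 m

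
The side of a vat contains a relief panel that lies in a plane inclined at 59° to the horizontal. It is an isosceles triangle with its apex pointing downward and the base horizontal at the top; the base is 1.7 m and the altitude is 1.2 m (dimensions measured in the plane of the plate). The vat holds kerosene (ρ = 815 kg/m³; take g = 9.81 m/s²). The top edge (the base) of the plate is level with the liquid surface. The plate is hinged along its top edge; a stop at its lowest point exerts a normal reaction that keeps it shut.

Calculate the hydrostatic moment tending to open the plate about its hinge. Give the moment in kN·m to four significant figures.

γ = ρg = 815 × 9.81 / 1000 = 7.99515 kN/m³.
Let θ = 59° be the plate's angle to the horizontal; measure y along the incline from where the plane meets the free surface. Vertical depth h = y·sinθ with sinθ = 0.857167.
With the apex down, the centroid sits h/3 = 1.2/3 = 0.4 m below the base (the top edge), so y_c = 0.4 m and h_c = 0.4 × 0.857167 = 0.342867 m.
A = ½ × 1.7 × 1.2 = 1.02 m².
Resultant F = γ·h_c·A = 7.99515 × 0.342867 × 1.02 = 2.7961 kN.
I_c = b·h³/36 = 1.7 × 1.2³/36 = 0.0816 m⁴.
Centre of pressure: y_p = y_c + I_c/(y_c·A) = 0.4 + 0.0816/(0.4 × 1.02) = 0.4 + 0.2 = 0.6 m along the plane.
The resultant acts 0.4 + 0.2 = 0.6 m (along the plate) below the hinge at the top edge, so the moment about the hinge is M = F × 0.6 = 2.7961 × 0.6 = 1.67766 kN·m.

M ≈ 1.678 kN·m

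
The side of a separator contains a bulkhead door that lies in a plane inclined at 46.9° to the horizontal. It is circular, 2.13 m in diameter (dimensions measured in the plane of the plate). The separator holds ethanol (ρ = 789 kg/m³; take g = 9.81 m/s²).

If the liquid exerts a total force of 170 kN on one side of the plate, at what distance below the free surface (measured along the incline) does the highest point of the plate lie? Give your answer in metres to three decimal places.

y_top ≈ 7.377 m

γ = ρg = 789 × 9.81 / 1000 = 7.74009 kN/m³.
A = π(1.065)² = 3.56327 m².
From F = γ·h_c·A, the centroid depth is h_c = 170/(7.74009 × 3.56327) = 6.16388 m.
Let θ = 46.9° be the plate's angle to the horizontal; measure y along the incline from where the plane meets the free surface. Vertical depth h = y·sinθ with sinθ = 0.730162.
Along the incline, y_c = h_c/sinθ = 6.16388/0.730162 = 8.4418 m.
The centroid is at the centre, 1.065 m below the top of the plate, so the highest point sits at y_top = 8.4418 − 1.065 = 7.3768 m along the incline.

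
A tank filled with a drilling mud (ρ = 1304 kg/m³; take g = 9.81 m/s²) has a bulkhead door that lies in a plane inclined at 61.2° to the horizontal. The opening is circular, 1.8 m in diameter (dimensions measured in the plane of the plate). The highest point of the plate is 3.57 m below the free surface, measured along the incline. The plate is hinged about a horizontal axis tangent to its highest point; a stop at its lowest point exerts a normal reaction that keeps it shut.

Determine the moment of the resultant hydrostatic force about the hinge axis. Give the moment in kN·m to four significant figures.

M ≈ 120.5 kN·m

γ = ρg = 1304 × 9.81 / 1000 = 12.79224 kN/m³.
Let θ = 61.2° be the plate's angle to the horizontal; measure y along the incline from where the plane meets the free surface. Vertical depth h = y·sinθ with sinθ = 0.876307.
The centroid is at the centre, 0.9 m below the top of the plate, so y_c = 3.57 + 0.9 = 4.47 m and h_c = 4.47 × 0.876307 = 3.91709 m.
A = π(0.9)² = 2.54469 m².
Resultant F = γ·h_c·A = 12.79224 × 3.91709 × 2.54469 = 127.51 kN.
I_c = πr⁴/4 = π × 0.9⁴/4 = 0.5153 m⁴.
Centre of pressure: y_p = y_c + I_c/(y_c·A) = 4.47 + 0.5153/(4.47 × 2.54469) = 4.47 + 0.045302 = 4.5153 m along the plane.
The resultant acts 0.9 + 0.045302 = 0.945302 m (along the plate) below the hinge at the top edge, so the moment about the hinge is M = F × 0.945302 = 127.51 × 0.945302 = 120.535 kN·m.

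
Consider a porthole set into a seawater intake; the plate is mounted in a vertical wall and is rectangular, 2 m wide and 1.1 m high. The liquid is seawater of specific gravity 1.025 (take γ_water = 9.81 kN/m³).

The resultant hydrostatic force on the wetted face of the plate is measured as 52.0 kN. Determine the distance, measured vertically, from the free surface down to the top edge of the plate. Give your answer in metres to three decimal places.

d_top ≈ 1.801 m

γ = 1.025 × 9.81 = 10.05525 kN/m³.
A = 2 × 1.1 = 2.2 m².
From F = γ·h_c·A, the centroid depth is h_c = 52.0/(10.05525 × 2.2) = 2.35065 m.
The centroid lies 1.1/2 = 0.55 m below the top edge, so the top edge sits at h_top = 2.35065 − 0.55 = 1.80065 m below the surface.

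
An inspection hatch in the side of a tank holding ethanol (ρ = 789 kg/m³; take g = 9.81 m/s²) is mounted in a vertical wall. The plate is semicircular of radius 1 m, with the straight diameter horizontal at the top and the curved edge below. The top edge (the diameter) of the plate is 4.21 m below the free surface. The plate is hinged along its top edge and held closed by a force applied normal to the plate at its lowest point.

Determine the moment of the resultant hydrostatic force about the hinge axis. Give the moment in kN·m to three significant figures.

γ = ρg = 789 × 9.81 / 1000 = 7.74009 kN/m³.
The centroid of a semicircle lies 4r/(3π) = 0.424413 m from the diameter, here below the top edge, so the centroid depth is h_c = 4.21 + 0.424413 = 4.63441 m.
A = πr²/2 = π × 1²/2 = 1.5708 m².
Resultant F = γ·h_c·A = 7.74009 × 4.63441 × 1.5708 = 56.3458 kN.
I_c = (π/8 − 8/(9π))·r⁴ = 0.109757 × 1⁴ = 0.109757 m⁴.
Centre of pressure: y_p = y_c + I_c/(y_c·A) = 4.63441 + 0.109757/(4.63441 × 1.5708) = 4.63441 + 0.0150771 = 4.64949 m along the plane.
The resultant acts 0.424413 + 0.0150771 = 0.43949 m (along the plate) below the hinge at the top edge, so the moment about the hinge is M = F × 0.43949 = 56.3458 × 0.43949 = 24.7634 kN·m.

M ≈ 24.8 kN·m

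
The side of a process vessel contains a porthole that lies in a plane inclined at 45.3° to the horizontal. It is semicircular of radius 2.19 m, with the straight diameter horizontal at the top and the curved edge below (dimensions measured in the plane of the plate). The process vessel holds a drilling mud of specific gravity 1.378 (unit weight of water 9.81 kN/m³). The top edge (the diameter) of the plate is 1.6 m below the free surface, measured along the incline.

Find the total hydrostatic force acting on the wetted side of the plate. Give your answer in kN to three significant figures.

F ≈ 183 kN

γ = 1.378 × 9.81 = 13.51818 kN/m³.
Let θ = 45.3° be the plate's angle to the horizontal; measure y along the incline from where the plane meets the free surface. Vertical depth h = y·sinθ with sinθ = 0.710799.
The centroid of a semicircle lies 4r/(3π) = 0.929465 m from the diameter, here below the top edge, so y_c = 1.6 + 0.929465 = 2.52947 m and h_c = 2.52947 × 0.710799 = 1.79794 m.
A = πr²/2 = π × 2.19²/2 = 7.5337 m².
Resultant F = γ·h_c·A = 13.51818 × 1.79794 × 7.5337 = 183.106 kN.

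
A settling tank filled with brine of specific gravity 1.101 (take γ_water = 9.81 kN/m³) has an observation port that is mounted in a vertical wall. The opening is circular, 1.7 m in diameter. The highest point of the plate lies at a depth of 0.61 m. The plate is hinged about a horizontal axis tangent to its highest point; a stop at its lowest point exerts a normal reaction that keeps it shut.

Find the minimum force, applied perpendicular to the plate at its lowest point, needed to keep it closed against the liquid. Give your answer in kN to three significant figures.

P ≈ 20.5 kN

γ = 1.101 × 9.81 = 10.80081 kN/m³.
The centroid is at the centre, 0.85 m below the top of the plate, so the centroid depth is h_c = 0.61 + 0.85 = 1.46 m.
A = π(0.85)² = 2.2698 m².
Resultant F = γ·h_c·A = 10.80081 × 1.46 × 2.2698 = 35.7929 kN.
I_c = πr⁴/4 = π × 0.85⁴/4 = 0.409983 m⁴.
Centre of pressure: y_p = y_c + I_c/(y_c·A) = 1.46 + 0.409983/(1.46 × 2.2698) = 1.46 + 0.123716 = 1.58372 m along the plane.
The resultant acts 0.85 + 0.123716 = 0.973716 m (along the plate) below the hinge at the top edge, so the moment about the hinge is M = F × 0.973716 = 35.7929 × 0.973716 = 34.8521 kN·m.
A normal force at the bottom, 1.7 m from the hinge, must supply this moment: P = 34.8521/1.7 = 20.5012 kN.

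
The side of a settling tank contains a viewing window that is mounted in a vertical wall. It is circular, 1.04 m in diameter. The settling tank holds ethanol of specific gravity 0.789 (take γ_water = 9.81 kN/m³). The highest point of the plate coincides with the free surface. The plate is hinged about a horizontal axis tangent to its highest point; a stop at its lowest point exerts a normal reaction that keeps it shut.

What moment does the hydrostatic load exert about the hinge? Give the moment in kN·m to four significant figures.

γ = 0.789 × 9.81 = 7.74009 kN/m³.
The centroid is at the centre, 0.52 m below the top of the plate, so the centroid depth is h_c = 0.52 m.
A = π(0.52)² = 0.849487 m².
Resultant F = γ·h_c·A = 7.74009 × 0.52 × 0.849487 = 3.41906 kN.
I_c = πr⁴/4 = π × 0.52⁴/4 = 0.0574253 m⁴.
Centre of pressure: y_p = y_c + I_c/(y_c·A) = 0.52 + 0.0574253/(0.52 × 0.849487) = 0.52 + 0.13 = 0.65 m along the plane.
The resultant acts 0.52 + 0.13 = 0.65 m (along the plate) below the hinge at the top edge, so the moment about the hinge is M = F × 0.65 = 3.41906 × 0.65 = 2.22239 kN·m.

M ≈ 2.222 kN·m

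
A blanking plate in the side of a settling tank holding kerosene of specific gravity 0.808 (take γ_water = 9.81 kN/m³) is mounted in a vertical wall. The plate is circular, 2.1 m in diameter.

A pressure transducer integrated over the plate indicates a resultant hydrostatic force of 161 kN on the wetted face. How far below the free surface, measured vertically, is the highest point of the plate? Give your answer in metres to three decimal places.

d_top ≈ 4.814 m

γ = 0.808 × 9.81 = 7.92648 kN/m³.
A = π(1.05)² = 3.46361 m².
From F = γ·h_c·A, the centroid depth is h_c = 161/(7.92648 × 3.46361) = 5.8643 m.
The centroid is at the centre, 1.05 m below the top of the plate, so the highest point sits at h_top = 5.8643 − 1.05 = 4.8143 m below the surface.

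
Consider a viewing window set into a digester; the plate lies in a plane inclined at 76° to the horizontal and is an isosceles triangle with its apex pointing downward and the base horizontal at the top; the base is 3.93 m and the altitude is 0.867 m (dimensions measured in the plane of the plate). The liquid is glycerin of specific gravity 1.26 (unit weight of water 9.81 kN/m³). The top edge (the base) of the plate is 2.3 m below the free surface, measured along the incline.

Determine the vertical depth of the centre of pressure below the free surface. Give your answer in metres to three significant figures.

h_p = 2.53 m

γ = 1.26 × 9.81 = 12.3606 kN/m³.
Let θ = 76° be the plate's angle to the horizontal; measure y along the incline from where the plane meets the free surface. Vertical depth h = y·sinθ with sinθ = 0.970296.
With the apex down, the centroid sits h/3 = 0.867/3 = 0.289 m below the base (the top edge), so y_c = 2.3 + 0.289 = 2.589 m and h_c = 2.589 × 0.970296 = 2.5121 m.
A = ½ × 3.93 × 0.867 = 1.70366 m².
Resultant F = γ·h_c·A = 12.3606 × 2.5121 × 1.70366 = 52.9005 kN.
I_c = b·h³/36 = 3.93 × 0.867³/36 = 0.0711455 m⁴.
Centre of pressure: y_p = y_c + I_c/(y_c·A) = 2.589 + 0.0711455/(2.589 × 1.70366) = 2.589 + 0.0161299 = 2.60513 m along the plane.
Vertically, h_p = y_p·sinθ = 2.60513 × 0.970296 = 2.52775 m.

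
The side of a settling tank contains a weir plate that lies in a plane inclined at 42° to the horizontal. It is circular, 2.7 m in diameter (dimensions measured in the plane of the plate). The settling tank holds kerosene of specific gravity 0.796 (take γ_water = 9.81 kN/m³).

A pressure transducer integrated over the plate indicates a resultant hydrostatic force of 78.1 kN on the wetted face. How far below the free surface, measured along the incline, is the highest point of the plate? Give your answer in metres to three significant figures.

γ = 0.796 × 9.81 = 7.80876 kN/m³.
A = π(1.35)² = 5.72555 m².
From F = γ·h_c·A, the centroid depth is h_c = 78.1/(7.80876 × 5.72555) = 1.74683 m.
Let θ = 42° be the plate's angle to the horizontal; measure y along the incline from where the plane meets the free surface. Vertical depth h = y·sinθ with sinθ = 0.669131.
Along the incline, y_c = h_c/sinθ = 1.74683/0.669131 = 2.61059 m.
The centroid is at the centre, 1.35 m below the top of the plate, so the highest point sits at y_top = 2.61059 − 1.35 = 1.26059 m along the incline.

y_top ≈ 1.26 m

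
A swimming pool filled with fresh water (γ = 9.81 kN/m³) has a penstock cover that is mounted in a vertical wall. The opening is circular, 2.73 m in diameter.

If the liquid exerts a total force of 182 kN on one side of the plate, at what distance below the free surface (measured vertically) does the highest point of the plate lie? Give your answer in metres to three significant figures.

d_top ≈ 1.80 m

γ = 9.81 kN/m³.
A = π(1.365)² = 5.85349 m².
From F = γ·h_c·A, the centroid depth is h_c = 182/(9.81 × 5.85349) = 3.16948 m.
The centroid is at the centre, 1.365 m below the top of the plate, so the highest point sits at h_top = 3.16948 − 1.365 = 1.80448 m below the surface.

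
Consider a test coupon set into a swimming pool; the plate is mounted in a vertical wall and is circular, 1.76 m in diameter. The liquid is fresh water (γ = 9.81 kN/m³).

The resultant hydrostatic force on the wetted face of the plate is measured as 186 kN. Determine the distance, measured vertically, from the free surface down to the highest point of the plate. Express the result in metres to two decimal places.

d_top ≈ 6.91 m

γ = 9.81 kN/m³.
A = π(0.88)² = 2.43285 m².
From F = γ·h_c·A, the centroid depth is h_c = 186/(9.81 × 2.43285) = 7.79343 m.
The centroid is at the centre, 0.88 m below the top of the plate, so the highest point sits at h_top = 7.79343 − 0.88 = 6.91343 m below the surface.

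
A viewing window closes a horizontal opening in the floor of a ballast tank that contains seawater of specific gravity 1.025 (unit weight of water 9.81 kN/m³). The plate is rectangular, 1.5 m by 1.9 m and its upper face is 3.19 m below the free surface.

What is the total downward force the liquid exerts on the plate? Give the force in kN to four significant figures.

F ≈ 91.42 kN

γ = 1.025 × 9.81 = 10.05525 kN/m³.
The plate is horizontal, so pressure is uniform at p = γ·h = 10.05525 × 3.19 = 32.0762 kN/m².
A = 1.5 × 1.9 = 2.85 m².
F = p·A = 32.0762 × 2.85 = 91.4172 kN.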